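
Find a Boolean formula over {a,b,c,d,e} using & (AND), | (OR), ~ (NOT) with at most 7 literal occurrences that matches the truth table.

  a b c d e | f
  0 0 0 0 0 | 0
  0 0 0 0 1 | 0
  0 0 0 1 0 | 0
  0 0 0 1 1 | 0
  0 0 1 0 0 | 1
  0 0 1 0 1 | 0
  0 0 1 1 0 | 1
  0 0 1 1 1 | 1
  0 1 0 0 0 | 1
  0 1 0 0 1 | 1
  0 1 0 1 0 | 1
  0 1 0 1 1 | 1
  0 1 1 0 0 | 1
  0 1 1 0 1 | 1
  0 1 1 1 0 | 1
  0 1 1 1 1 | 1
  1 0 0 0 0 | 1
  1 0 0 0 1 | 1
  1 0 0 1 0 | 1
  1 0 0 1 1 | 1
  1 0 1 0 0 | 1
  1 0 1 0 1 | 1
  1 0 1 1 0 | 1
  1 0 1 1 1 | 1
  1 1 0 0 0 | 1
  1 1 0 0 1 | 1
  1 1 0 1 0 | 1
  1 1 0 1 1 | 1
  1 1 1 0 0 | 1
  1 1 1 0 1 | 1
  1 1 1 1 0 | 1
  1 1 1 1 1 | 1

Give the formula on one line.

  (a & b) = 00000000000000000000000011111111
  ~e = 10101010101010101010101010101010
  ((a & b) | ~e) = 10101010101010101010101011111111
  (d | ((a & b) | ~e)) = 10111011101110111011101111111111
  (c & (d | ((a & b) | ~e))) = 00001011000010110000101100001111
  (a | b) = 00000000111111111111111111111111
  ((c & (d | ((a & b) | ~e))) | (a | b)) = 00001011111111111111111111111111

((c & (d | ((a & b) | ~e))) | (a | b))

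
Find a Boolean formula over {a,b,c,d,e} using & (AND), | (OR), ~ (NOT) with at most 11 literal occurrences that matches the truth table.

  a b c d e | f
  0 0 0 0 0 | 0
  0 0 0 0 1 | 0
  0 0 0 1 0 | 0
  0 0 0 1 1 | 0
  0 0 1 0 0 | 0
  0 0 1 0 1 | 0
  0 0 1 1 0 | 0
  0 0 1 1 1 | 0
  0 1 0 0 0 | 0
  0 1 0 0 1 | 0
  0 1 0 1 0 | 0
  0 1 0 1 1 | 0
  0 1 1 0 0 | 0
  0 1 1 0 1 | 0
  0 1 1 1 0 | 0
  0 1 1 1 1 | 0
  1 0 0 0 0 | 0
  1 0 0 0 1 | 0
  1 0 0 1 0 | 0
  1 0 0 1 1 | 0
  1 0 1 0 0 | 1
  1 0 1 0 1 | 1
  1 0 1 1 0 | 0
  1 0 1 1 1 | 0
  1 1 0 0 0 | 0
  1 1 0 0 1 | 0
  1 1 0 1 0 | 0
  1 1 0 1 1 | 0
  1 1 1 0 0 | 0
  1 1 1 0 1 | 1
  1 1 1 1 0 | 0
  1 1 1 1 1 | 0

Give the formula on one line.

((((~a | (~b | e)) | (~d & ~c)) & ~d) & (a & c))

  ~a = 11111111111111110000000000000000
  ~b = 11111111000000001111111100000000
  (~b | e) = 11111111010101011111111101010101
  (~a | (~b | e)) = 11111111111111111111111101010101
  ~d = 11001100110011001100110011001100
  ~c = 11110000111100001111000011110000
  (~d & ~c) = 11000000110000001100000011000000
  ((~a | (~b | e)) | (~d & ~c)) = 11111111111111111111111111010101
  (((~a | (~b | e)) | (~d & ~c)) & ~d) = 11001100110011001100110011000100
  (a & c) = 00000000000000000000111100001111
  ((((~a | (~b | e)) | (~d & ~c)) & ~d) & (a & c)) = 00000000000000000000110000000100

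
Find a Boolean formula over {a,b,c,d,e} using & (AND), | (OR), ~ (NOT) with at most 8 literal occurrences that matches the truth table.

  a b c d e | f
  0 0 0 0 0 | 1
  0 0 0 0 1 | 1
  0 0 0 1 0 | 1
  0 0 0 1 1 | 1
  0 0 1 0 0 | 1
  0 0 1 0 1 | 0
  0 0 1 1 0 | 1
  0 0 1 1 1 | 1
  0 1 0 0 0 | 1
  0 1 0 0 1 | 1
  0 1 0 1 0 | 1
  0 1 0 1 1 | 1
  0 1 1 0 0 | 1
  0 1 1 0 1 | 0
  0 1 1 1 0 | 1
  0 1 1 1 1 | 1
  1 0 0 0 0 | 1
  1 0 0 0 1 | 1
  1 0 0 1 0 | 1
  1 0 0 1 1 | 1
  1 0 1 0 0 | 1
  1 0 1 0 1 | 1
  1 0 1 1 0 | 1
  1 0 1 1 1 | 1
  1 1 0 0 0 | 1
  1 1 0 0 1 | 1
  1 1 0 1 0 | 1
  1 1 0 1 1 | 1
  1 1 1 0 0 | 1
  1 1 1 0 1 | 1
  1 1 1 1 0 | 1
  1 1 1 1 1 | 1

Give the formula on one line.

(((d | ~e) | a) | (e & (a | ~c)))

  ~e = 10101010101010101010101010101010
  (d | ~e) = 10111011101110111011101110111011
  ((d | ~e) | a) = 10111011101110111111111111111111
  ~c = 11110000111100001111000011110000
  (a | ~c) = 11110000111100001111111111111111
  (e & (a | ~c)) = 01010000010100000101010101010101
  (((d | ~e) | a) | (e & (a | ~c))) = 11111011111110111111111111111111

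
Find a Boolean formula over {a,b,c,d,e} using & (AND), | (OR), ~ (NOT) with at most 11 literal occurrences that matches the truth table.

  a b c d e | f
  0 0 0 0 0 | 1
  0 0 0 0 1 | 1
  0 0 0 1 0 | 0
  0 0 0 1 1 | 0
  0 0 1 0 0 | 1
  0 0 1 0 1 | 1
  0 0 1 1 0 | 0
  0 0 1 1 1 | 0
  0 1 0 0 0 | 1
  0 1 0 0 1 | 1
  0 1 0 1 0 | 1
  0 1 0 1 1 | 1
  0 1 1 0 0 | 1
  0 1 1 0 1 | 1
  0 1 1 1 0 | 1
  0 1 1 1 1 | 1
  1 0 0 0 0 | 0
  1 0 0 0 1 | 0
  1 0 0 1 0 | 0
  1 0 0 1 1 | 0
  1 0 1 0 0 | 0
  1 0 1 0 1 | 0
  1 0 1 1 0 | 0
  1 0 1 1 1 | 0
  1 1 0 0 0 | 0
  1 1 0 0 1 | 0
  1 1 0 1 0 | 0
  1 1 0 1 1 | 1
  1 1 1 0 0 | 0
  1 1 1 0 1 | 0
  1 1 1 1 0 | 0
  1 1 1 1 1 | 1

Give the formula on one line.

((~d | b) & (~a | (e & (a & (d & (c | b))))))

  ~d = 11001100110011001100110011001100
  (~d | b) = 11001100111111111100110011111111
  ~a = 11111111111111110000000000000000
  (c | b) = 00001111111111110000111111111111
  (d & (c | b)) = 00000011001100110000001100110011
  (a & (d & (c | b))) = 00000000000000000000001100110011
  (e & (a & (d & (c | b)))) = 00000000000000000000000100010001
  (~a | (e & (a & (d & (c | b))))) = 11111111111111110000000100010001
  ((~d | b) & (~a | (e & (a & (d & (c | b)))))) = 11001100111111110000000000010001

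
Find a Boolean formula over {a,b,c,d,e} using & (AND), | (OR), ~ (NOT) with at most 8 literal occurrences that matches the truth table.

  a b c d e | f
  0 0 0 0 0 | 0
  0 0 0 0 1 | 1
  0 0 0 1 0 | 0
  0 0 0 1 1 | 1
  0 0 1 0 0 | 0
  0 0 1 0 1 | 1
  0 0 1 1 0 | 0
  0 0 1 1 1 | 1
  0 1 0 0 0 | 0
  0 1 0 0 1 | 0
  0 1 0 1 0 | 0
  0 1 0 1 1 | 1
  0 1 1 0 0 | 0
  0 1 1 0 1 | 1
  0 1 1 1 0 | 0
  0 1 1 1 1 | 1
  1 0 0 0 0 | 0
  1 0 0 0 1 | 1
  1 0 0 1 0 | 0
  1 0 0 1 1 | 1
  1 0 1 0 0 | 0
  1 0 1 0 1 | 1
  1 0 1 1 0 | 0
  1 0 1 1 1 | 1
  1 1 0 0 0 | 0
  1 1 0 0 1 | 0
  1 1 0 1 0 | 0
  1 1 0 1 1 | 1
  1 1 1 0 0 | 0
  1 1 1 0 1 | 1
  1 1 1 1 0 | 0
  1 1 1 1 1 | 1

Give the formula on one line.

  ~b = 11111111000000001111111100000000
  ~d = 11001100110011001100110011001100
  (~b & ~d) = 11001100000000001100110000000000
  ~c = 11110000111100001111000011110000
  (d & ~c) = 00110000001100000011000000110000
  ((~b & ~d) | (d & ~c)) = 11111100001100001111110000110000
  (c | ((~b & ~d) | (d & ~c))) = 11111111001111111111111100111111
  ((c | ((~b & ~d) | (d & ~c))) & e) = 01010101000101010101010100010101

((c | ((~b & ~d) | (d & ~c))) & e)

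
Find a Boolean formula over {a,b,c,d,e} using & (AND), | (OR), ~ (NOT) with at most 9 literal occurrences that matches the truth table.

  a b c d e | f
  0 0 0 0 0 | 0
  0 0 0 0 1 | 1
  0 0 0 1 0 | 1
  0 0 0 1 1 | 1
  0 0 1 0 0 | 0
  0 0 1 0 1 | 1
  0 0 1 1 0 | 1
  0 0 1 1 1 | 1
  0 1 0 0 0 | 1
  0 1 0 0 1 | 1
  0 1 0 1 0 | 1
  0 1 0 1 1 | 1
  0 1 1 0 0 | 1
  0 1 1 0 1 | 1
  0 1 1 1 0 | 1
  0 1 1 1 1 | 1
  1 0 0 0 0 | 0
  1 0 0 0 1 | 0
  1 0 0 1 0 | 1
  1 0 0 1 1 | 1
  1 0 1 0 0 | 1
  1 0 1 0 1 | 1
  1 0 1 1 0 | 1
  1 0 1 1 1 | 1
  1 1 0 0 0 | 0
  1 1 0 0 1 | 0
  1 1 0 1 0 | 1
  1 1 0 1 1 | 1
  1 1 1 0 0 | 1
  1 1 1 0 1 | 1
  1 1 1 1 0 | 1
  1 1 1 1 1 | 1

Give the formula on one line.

((((b | e) & ~a) | d) | ((a | (d | ~c)) & c))

  (b | e) = 01010101111111110101010111111111
  ~a = 11111111111111110000000000000000
  ((b | e) & ~a) = 01010101111111110000000000000000
  (((b | e) & ~a) | d) = 01110111111111110011001100110011
  ~c = 11110000111100001111000011110000
  (d | ~c) = 11110011111100111111001111110011
  (a | (d | ~c)) = 11110011111100111111111111111111
  ((a | (d | ~c)) & c) = 00000011000000110000111100001111
  ((((b | e) & ~a) | d) | ((a | (d | ~c)) & c)) = 01110111111111110011111100111111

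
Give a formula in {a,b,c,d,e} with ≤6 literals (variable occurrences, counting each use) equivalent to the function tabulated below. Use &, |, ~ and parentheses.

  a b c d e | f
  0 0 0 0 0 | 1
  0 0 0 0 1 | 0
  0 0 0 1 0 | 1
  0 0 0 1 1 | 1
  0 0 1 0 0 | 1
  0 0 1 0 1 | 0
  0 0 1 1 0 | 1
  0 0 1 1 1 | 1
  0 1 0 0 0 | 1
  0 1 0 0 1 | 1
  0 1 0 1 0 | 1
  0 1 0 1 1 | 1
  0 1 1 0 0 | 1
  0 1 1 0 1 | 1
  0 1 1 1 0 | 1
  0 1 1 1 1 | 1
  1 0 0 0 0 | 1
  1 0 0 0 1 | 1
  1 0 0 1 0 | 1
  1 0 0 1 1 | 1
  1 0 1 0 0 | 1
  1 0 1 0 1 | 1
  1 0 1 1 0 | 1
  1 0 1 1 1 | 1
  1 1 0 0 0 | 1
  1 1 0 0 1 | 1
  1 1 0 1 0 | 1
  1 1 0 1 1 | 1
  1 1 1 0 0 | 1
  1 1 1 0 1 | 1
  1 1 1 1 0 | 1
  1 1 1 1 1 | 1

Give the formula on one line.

  ~e = 10101010101010101010101010101010
  (~e | d) = 10111011101110111011101110111011
  (a | (~e | d)) = 10111011101110111111111111111111
  ((a | (~e | d)) | b) = 10111011111111111111111111111111

((a | (~e | d)) | b)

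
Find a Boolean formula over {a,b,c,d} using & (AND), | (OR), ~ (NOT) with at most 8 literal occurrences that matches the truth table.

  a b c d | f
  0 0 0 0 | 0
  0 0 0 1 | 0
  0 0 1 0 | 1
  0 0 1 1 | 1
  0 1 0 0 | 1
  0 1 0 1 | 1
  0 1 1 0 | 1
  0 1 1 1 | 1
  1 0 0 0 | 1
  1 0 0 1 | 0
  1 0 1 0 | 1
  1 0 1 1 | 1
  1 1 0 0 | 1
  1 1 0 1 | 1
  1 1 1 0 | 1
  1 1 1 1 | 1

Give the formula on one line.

(((c | (b | a)) & ((b | (c & a)) | ~d)) | c)

  (b | a) = 0000111111111111
  (c | (b | a)) = 0011111111111111
  (c & a) = 0000000000110011
  (b | (c & a)) = 0000111100111111
  ~d = 1010101010101010
  ((b | (c & a)) | ~d) = 1010111110111111
  ((c | (b | a)) & ((b | (c & a)) | ~d)) = 0010111110111111
  (((c | (b | a)) & ((b | (c & a)) | ~d)) | c) = 0011111110111111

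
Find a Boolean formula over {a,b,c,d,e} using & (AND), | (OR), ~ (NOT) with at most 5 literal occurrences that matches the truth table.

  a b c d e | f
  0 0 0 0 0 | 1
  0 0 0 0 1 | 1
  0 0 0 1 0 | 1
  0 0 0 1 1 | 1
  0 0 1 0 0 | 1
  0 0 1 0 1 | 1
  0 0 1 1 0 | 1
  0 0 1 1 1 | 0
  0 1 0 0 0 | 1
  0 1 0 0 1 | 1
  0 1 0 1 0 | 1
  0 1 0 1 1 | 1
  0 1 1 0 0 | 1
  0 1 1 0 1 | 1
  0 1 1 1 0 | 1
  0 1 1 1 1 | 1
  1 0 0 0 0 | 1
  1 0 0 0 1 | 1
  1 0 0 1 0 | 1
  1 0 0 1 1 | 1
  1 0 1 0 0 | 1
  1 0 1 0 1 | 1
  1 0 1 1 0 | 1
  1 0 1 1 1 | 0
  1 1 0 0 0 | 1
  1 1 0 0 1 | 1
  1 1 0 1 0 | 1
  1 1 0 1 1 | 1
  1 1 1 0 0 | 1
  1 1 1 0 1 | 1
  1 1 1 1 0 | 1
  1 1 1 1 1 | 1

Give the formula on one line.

  ~d = 11001100110011001100110011001100
  ~c = 11110000111100001111000011110000
  ~e = 10101010101010101010101010101010
  (~e | b) = 10101010111111111010101011111111
  (~c | (~e | b)) = 11111010111111111111101011111111
  (~d | (~c | (~e | b))) = 11111110111111111111111011111111

(~d | (~c | (~e | b)))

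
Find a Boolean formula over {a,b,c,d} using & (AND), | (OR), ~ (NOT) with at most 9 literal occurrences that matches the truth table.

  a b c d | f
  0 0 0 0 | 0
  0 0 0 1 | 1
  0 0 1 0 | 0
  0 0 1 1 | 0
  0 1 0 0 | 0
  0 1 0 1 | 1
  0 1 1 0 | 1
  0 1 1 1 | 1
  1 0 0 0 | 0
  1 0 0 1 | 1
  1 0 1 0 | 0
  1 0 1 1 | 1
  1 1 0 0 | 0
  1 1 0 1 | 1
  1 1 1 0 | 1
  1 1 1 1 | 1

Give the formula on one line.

  ~c = 1100110011001100
  (~c | a) = 1100110011111111
  (b & a) = 0000000000001111
  ((b & a) | d) = 0101010101011111
  ((~c | a) & ((b & a) | d)) = 0100010001011111
  (((~c | a) & ((b & a) | d)) | b) = 0100111101011111
  (c | d) = 0111011101110111
  ~b = 1111000011110000
  ((c | d) | ~b) = 1111011111110111
  ((((~c | a) & ((b & a) | d)) | b) & ((c | d) | ~b)) = 0100011101010111

((((~c | a) & ((b & a) | d)) | b) & ((c | d) | ~b))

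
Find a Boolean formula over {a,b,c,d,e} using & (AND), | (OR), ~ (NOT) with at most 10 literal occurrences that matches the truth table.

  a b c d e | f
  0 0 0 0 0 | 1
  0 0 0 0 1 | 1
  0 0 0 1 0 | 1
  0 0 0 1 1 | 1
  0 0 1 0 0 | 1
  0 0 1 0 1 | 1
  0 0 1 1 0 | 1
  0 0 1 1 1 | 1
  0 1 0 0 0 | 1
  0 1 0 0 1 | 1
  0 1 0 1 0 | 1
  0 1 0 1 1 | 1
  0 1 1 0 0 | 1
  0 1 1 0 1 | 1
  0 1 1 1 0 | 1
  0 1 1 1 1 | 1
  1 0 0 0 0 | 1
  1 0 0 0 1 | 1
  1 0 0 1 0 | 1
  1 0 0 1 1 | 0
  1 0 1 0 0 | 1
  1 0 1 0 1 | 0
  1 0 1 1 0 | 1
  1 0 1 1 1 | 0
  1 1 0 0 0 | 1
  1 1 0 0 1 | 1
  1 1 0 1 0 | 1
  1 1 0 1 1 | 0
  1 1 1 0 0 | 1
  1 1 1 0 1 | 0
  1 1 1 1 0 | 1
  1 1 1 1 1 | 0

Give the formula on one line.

  ~e = 10101010101010101010101010101010
  ~a = 11111111111111110000000000000000
  (~e | ~a) = 11111111111111111010101010101010
  ~d = 11001100110011001100110011001100
  ~c = 11110000111100001111000011110000
  (a & ~c) = 00000000000000001111000011110000
  (~d & (a & ~c)) = 00000000000000001100000011000000
  (~a & ~c) = 11110000111100000000000000000000
  ((~d & (a & ~c)) | (~a & ~c)) = 11110000111100001100000011000000
  ((~e | ~a) | ((~d & (a & ~c)) | (~a & ~c))) = 11111111111111111110101011101010

((~e | ~a) | ((~d & (a & ~c)) | (~a & ~c)))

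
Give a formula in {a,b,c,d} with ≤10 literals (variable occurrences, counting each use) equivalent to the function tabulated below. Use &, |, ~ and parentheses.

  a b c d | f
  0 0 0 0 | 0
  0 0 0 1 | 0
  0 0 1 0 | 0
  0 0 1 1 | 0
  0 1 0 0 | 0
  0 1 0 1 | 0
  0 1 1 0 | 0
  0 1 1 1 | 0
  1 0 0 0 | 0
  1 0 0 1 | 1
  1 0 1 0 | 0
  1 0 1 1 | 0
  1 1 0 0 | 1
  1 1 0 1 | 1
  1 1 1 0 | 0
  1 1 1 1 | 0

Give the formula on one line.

((a & (c | (d | (b & ~c)))) & ((~c & a) | (~c & d)))

  ~c = 1100110011001100
  (b & ~c) = 0000110000001100
  (d | (b & ~c)) = 0101110101011101
  (c | (d | (b & ~c))) = 0111111101111111
  (a & (c | (d | (b & ~c)))) = 0000000001111111
  (~c & a) = 0000000011001100
  (~c & d) = 0100010001000100
  ((~c & a) | (~c & d)) = 0100010011001100
  ((a & (c | (d | (b & ~c)))) & ((~c & a) | (~c & d))) = 0000000001001100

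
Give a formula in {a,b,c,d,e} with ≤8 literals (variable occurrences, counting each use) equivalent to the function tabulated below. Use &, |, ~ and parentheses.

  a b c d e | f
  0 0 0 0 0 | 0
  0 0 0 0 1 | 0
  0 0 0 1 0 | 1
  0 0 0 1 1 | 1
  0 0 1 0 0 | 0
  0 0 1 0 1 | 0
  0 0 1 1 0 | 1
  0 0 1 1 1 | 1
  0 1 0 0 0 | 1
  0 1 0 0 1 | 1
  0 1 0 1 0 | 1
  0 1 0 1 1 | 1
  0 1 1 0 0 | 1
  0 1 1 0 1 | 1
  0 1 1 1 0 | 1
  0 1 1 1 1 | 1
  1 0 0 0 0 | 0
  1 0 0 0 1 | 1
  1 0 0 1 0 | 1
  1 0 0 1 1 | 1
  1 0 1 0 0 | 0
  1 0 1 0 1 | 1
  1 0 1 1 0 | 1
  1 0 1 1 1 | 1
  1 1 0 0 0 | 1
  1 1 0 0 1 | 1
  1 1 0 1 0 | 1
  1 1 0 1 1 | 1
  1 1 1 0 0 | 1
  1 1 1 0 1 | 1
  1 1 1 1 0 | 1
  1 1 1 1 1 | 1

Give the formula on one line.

((~d & ((e & a) | ((e | ~b) & b))) | (b | d))

  ~d = 11001100110011001100110011001100
  (e & a) = 00000000000000000101010101010101
  ~b = 11111111000000001111111100000000
  (e | ~b) = 11111111010101011111111101010101
  ((e | ~b) & b) = 00000000010101010000000001010101
  ((e & a) | ((e | ~b) & b)) = 00000000010101010101010101010101
  (~d & ((e & a) | ((e | ~b) & b))) = 00000000010001000100010001000100
  (b | d) = 00110011111111110011001111111111
  ((~d & ((e & a) | ((e | ~b) & b))) | (b | d)) = 00110011111111110111011111111111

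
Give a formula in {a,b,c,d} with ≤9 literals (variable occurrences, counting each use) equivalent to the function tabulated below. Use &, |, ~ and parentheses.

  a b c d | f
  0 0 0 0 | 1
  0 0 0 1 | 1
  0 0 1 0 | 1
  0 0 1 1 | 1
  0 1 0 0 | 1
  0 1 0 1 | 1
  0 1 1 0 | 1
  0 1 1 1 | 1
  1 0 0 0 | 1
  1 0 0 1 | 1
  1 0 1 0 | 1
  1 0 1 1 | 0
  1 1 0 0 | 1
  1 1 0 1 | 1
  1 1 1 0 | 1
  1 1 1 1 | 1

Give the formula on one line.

((~a & (~b | c)) | ((~c | b) | (~d | ~c)))

  ~a = 1111111100000000
  ~b = 1111000011110000
  (~b | c) = 1111001111110011
  (~a & (~b | c)) = 1111001100000000
  ~c = 1100110011001100
  (~c | b) = 1100111111001111
  ~d = 1010101010101010
  (~d | ~c) = 1110111011101110
  ((~c | b) | (~d | ~c)) = 1110111111101111
  ((~a & (~b | c)) | ((~c | b) | (~d | ~c))) = 1111111111101111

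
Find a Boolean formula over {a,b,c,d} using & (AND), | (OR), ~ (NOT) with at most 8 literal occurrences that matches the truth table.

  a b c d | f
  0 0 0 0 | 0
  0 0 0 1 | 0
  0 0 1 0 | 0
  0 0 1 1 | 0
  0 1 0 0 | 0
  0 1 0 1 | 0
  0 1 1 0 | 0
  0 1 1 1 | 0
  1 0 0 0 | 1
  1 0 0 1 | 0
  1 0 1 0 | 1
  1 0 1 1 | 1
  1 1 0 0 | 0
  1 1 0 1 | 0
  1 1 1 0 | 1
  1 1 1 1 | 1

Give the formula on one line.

((a & c) | ((a & ~b) & ~d))

  (a & c) = 0000000000110011
  ~b = 1111000011110000
  (a & ~b) = 0000000011110000
  ~d = 1010101010101010
  ((a & ~b) & ~d) = 0000000010100000
  ((a & c) | ((a & ~b) & ~d)) = 0000000010110011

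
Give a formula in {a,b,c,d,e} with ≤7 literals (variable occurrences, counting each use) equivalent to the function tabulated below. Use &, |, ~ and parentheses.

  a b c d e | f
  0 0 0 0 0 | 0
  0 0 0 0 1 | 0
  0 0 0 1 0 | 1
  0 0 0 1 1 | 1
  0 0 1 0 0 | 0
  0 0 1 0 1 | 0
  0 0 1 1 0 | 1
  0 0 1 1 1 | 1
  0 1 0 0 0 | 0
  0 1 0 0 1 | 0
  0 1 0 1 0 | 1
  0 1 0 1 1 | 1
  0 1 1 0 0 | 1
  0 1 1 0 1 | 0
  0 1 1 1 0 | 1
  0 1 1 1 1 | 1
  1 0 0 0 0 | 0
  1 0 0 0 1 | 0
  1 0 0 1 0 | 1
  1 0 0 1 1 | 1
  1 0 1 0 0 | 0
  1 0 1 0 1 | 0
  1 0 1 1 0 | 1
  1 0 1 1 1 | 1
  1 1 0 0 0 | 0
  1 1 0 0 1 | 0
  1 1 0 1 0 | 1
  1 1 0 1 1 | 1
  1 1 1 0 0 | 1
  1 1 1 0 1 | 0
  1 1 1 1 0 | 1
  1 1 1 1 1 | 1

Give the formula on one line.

((c & ((~e | d) & b)) | d)

  ~e = 10101010101010101010101010101010
  (~e | d) = 10111011101110111011101110111011
  ((~e | d) & b) = 00000000101110110000000010111011
  (c & ((~e | d) & b)) = 00000000000010110000000000001011
  ((c & ((~e | d) & b)) | d) = 00110011001110110011001100111011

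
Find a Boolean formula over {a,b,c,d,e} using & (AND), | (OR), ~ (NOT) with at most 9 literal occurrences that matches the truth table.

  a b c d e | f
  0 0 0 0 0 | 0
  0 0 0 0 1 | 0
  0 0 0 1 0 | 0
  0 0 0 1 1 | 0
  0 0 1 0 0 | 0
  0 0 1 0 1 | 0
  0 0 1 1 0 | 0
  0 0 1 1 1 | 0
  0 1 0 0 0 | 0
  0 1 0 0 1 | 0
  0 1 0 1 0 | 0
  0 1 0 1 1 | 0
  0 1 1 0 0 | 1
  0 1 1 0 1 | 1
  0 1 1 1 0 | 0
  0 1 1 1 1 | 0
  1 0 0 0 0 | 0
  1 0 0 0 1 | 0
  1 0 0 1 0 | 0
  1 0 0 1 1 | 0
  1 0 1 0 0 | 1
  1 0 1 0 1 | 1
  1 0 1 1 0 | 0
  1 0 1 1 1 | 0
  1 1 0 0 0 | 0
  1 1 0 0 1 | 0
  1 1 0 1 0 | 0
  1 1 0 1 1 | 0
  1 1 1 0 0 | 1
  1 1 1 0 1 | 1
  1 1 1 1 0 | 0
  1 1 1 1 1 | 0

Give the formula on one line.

((((~b & (~a & ~e)) | ~d) & (b | a)) & (c | (d & ~b)))

  ~b = 11111111000000001111111100000000
  ~a = 11111111111111110000000000000000
  ~e = 10101010101010101010101010101010
  (~a & ~e) = 10101010101010100000000000000000
  (~b & (~a & ~e)) = 10101010000000000000000000000000
  ~d = 11001100110011001100110011001100
  ((~b & (~a & ~e)) | ~d) = 11101110110011001100110011001100
  (b | a) = 00000000111111111111111111111111
  (((~b & (~a & ~e)) | ~d) & (b | a)) = 00000000110011001100110011001100
  (d & ~b) = 00110011000000000011001100000000
  (c | (d & ~b)) = 00111111000011110011111100001111
  ((((~b & (~a & ~e)) | ~d) & (b | a)) & (c | (d & ~b))) = 00000000000011000000110000001100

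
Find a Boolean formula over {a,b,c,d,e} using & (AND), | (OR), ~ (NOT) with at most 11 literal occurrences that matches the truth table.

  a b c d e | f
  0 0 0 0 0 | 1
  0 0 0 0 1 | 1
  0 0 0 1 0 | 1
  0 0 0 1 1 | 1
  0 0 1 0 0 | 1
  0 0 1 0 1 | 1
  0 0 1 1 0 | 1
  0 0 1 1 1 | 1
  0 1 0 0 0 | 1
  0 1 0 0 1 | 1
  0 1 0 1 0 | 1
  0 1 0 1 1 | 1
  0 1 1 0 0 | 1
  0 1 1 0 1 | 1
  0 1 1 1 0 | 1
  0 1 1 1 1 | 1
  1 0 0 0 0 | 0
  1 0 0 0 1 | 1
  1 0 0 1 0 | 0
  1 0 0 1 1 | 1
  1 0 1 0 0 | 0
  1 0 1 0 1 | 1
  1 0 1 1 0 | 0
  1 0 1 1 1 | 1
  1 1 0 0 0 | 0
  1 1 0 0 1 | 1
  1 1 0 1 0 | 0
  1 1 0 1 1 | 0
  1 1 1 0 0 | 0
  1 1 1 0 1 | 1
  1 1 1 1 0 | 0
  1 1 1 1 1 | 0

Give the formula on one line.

((~a | (e & ~b)) | (((~a & b) & e) | (~d & e)))

  ~a = 11111111111111110000000000000000
  ~b = 11111111000000001111111100000000
  (e & ~b) = 01010101000000000101010100000000
  (~a | (e & ~b)) = 11111111111111110101010100000000
  (~a & b) = 00000000111111110000000000000000
  ((~a & b) & e) = 00000000010101010000000000000000
  ~d = 11001100110011001100110011001100
  (~d & e) = 01000100010001000100010001000100
  (((~a & b) & e) | (~d & e)) = 01000100010101010100010001000100
  ((~a | (e & ~b)) | (((~a & b) & e) | (~d & e))) = 11111111111111110101010101000100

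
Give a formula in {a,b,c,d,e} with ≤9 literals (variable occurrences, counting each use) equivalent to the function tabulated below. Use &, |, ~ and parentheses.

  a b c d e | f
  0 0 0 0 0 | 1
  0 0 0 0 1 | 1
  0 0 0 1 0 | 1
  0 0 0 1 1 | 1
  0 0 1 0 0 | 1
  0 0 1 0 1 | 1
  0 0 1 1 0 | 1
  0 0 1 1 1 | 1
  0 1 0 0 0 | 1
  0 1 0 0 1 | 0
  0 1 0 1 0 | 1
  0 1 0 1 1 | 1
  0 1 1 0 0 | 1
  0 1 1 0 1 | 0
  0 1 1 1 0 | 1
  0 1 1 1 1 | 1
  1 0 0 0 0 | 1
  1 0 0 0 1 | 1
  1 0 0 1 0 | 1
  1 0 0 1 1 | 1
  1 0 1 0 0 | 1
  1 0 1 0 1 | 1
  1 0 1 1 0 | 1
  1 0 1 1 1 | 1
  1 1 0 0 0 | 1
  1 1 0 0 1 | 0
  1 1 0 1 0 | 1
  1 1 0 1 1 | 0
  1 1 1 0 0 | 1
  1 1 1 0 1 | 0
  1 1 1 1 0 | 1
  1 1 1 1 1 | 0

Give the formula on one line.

  (e | a) = 01010101010101011111111111111111
  ~a = 11111111111111110000000000000000
  ((e | a) & ~a) = 01010101010101010000000000000000
  ~e = 10101010101010101010101010101010
  (d | ~e) = 10111011101110111011101110111011
  (((e | a) & ~a) & (d | ~e)) = 00010001000100010000000000000000
  ~b = 11111111000000001111111100000000
  (~e | ~b) = 11111111101010101111111110101010
  ((((e | a) & ~a) & (d | ~e)) | (~e | ~b)) = 11111111101110111111111110101010

((((e | a) & ~a) & (d | ~e)) | (~e | ~b))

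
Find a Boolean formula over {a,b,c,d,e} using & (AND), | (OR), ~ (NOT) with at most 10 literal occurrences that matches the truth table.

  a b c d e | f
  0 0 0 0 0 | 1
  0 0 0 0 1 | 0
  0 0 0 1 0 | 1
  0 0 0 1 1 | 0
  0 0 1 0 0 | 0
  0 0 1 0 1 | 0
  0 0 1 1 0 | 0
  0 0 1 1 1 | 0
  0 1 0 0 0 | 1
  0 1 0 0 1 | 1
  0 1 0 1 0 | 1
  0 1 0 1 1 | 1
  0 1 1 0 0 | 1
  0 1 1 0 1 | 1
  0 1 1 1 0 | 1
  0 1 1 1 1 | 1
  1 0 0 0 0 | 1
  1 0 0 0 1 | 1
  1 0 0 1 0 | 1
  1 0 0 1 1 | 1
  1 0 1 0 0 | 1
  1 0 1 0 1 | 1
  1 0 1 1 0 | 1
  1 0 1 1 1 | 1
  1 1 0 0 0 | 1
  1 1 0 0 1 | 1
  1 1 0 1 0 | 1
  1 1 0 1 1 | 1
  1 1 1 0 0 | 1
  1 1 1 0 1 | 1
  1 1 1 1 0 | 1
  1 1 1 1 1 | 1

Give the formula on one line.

  ~e = 10101010101010101010101010101010
  ~c = 11110000111100001111000011110000
  (~e & ~c) = 10100000101000001010000010100000
  (a | (~e & ~c)) = 10100000101000001111111111111111
  ~a = 11111111111111110000000000000000
  (~a & b) = 00000000111111110000000000000000
  (e & b) = 00000000010101010000000001010101
  ((e & b) | ~c) = 11110000111101011111000011110101
  (a & ((e & b) | ~c)) = 00000000000000001111000011110101
  ((~a & b) | (a & ((e & b) | ~c))) = 00000000111111111111000011110101
  ((a | (~e & ~c)) | ((~a & b) | (a & ((e & b) | ~c)))) = 10100000111111111111111111111111

((a | (~e & ~c)) | ((~a & b) | (a & ((e & b) | ~c))))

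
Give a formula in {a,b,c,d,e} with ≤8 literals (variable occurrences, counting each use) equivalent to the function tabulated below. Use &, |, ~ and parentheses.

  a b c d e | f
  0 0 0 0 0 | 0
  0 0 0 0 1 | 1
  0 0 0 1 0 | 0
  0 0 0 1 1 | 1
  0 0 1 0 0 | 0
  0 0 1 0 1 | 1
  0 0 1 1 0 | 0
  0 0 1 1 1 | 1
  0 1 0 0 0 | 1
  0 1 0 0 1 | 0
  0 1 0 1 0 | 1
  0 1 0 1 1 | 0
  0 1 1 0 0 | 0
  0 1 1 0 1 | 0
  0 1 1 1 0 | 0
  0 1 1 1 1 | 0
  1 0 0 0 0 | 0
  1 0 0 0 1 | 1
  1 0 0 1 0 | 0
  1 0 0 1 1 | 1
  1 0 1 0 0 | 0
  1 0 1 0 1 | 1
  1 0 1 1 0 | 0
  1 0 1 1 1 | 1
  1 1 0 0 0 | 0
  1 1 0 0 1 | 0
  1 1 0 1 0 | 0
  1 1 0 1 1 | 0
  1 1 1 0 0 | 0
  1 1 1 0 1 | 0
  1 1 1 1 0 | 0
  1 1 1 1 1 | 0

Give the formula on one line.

((~e & ((~c & b) & ~a)) | (~b & (b | e)))

  ~e = 10101010101010101010101010101010
  ~c = 11110000111100001111000011110000
  (~c & b) = 00000000111100000000000011110000
  ~a = 11111111111111110000000000000000
  ((~c & b) & ~a) = 00000000111100000000000000000000
  (~e & ((~c & b) & ~a)) = 00000000101000000000000000000000
  ~b = 11111111000000001111111100000000
  (b | e) = 01010101111111110101010111111111
  (~b & (b | e)) = 01010101000000000101010100000000
  ((~e & ((~c & b) & ~a)) | (~b & (b | e))) = 01010101101000000101010100000000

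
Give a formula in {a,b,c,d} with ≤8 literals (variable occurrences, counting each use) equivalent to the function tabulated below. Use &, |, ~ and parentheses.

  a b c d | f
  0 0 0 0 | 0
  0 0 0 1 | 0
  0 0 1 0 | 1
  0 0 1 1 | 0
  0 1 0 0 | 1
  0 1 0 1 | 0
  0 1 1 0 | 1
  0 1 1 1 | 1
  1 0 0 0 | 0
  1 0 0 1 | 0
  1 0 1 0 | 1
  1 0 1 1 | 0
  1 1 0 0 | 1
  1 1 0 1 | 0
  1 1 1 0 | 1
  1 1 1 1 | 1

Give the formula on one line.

((b | ~d) & (c | (~d & b)))

  ~d = 1010101010101010
  (b | ~d) = 1010111110101111
  (~d & b) = 0000101000001010
  (c | (~d & b)) = 0011101100111011
  ((b | ~d) & (c | (~d & b))) = 0010101100101011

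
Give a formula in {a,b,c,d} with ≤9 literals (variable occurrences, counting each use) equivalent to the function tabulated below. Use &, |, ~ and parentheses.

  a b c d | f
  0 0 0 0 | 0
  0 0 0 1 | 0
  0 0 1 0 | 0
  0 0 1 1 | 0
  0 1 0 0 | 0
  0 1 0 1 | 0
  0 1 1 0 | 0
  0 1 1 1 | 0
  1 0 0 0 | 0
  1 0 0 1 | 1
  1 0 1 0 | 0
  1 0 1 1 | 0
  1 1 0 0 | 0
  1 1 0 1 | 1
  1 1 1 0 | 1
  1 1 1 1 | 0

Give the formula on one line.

  (d & a) = 0000000001010101
  ~c = 1100110011001100
  ((d & a) & ~c) = 0000000001000100
  ~d = 1010101010101010
  (~d & a) = 0000000010101010
  (b & (~d & a)) = 0000000000001010
  (c & (b & (~d & a))) = 0000000000000010
  (((d & a) & ~c) | (c & (b & (~d & a)))) = 0000000001000110

(((d & a) & ~c) | (c & (b & (~d & a))))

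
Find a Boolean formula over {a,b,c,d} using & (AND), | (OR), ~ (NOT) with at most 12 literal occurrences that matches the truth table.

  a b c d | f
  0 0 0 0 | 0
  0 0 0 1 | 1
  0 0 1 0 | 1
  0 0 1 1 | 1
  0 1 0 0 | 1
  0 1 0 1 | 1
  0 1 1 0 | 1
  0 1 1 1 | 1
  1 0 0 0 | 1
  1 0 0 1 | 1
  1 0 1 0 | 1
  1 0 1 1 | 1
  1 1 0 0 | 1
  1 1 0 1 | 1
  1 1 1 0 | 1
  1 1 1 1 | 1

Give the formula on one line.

  ~d = 1010101010101010
  (c | ~d) = 1011101110111011
  ~c = 1100110011001100
  (~c | a) = 1100110011111111
  (a | c) = 0011001111111111
  ((~c | a) & (a | c)) = 0000000011111111
  ((c | ~d) & ((~c | a) & (a | c))) = 0000000010111011
  (c | ((c | ~d) & ((~c | a) & (a | c)))) = 0011001110111011
  (b | d) = 0101111101011111
  ((c | ((c | ~d) & ((~c | a) & (a | c)))) | (b | d)) = 0111111111111111

((c | ((c | ~d) & ((~c | a) & (a | c)))) | (b | d))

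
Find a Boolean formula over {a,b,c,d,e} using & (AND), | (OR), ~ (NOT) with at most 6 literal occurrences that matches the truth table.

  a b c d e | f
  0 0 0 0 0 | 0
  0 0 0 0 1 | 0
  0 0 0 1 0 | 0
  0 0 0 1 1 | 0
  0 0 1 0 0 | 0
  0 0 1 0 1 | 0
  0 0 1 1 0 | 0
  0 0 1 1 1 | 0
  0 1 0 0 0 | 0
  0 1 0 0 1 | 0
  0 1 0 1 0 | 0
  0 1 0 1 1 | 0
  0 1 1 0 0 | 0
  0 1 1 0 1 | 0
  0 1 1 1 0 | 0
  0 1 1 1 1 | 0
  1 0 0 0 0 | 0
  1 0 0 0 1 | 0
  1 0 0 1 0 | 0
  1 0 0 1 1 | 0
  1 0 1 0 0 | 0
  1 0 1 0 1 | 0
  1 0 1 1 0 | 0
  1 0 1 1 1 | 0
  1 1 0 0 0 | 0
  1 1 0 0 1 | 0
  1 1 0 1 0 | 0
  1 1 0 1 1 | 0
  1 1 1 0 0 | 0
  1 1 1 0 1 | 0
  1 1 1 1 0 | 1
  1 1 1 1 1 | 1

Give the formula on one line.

(((b & d) & c) & a)

  (b & d) = 00000000001100110000000000110011
  ((b & d) & c) = 00000000000000110000000000000011
  (((b & d) & c) & a) = 00000000000000000000000000000011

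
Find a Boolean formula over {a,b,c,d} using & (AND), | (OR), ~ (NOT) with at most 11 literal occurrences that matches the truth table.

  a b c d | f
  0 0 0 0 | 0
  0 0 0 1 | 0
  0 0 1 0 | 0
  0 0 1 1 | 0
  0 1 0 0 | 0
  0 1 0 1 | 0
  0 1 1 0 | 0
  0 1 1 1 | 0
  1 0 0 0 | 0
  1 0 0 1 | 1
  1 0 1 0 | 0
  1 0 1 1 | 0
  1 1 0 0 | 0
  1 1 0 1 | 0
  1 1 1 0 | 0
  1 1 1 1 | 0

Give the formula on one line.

((c | a) & ((d & ((~c & ~b) | (~b & a))) & ~c))

  (c | a) = 0011001111111111
  ~c = 1100110011001100
  ~b = 1111000011110000
  (~c & ~b) = 1100000011000000
  (~b & a) = 0000000011110000
  ((~c & ~b) | (~b & a)) = 1100000011110000
  (d & ((~c & ~b) | (~b & a))) = 0100000001010000
  ((d & ((~c & ~b) | (~b & a))) & ~c) = 0100000001000000
  ((c | a) & ((d & ((~c & ~b) | (~b & a))) & ~c)) = 0000000001000000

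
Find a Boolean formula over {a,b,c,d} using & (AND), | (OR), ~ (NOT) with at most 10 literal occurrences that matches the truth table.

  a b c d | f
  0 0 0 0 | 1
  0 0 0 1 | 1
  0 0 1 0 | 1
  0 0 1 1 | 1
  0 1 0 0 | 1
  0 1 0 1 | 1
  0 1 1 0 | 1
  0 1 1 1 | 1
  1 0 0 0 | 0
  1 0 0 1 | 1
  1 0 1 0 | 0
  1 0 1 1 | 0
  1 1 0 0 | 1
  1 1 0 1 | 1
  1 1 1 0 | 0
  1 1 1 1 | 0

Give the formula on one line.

  ~a = 1111111100000000
  (c & ~a) = 0011001100000000
  ~c = 1100110011001100
  (b | d) = 0101111101011111
  (~c & (b | d)) = 0100110001001100
  ((c & ~a) | (~c & (b | d))) = 0111111101001100
  ~d = 1010101010101010
  (~c & ~a) = 1100110000000000
  (~d & (~c & ~a)) = 1000100000000000
  (((c & ~a) | (~c & (b | d))) | (~d & (~c & ~a))) = 1111111101001100

(((c & ~a) | (~c & (b | d))) | (~d & (~c & ~a)))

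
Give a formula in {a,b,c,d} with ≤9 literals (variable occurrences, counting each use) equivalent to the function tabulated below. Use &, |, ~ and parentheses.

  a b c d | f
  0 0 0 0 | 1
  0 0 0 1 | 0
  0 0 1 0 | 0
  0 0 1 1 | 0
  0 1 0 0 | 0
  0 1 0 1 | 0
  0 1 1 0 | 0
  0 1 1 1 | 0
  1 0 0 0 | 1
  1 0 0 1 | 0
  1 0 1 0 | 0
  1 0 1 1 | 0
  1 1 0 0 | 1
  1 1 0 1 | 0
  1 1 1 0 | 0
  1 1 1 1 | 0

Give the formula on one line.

(~d & ((d & (~b & a)) | (~c & (~b | a))))

  ~d = 1010101010101010
  ~b = 1111000011110000
  (~b & a) = 0000000011110000
  (d & (~b & a)) = 0000000001010000
  ~c = 1100110011001100
  (~b | a) = 1111000011111111
  (~c & (~b | a)) = 1100000011001100
  ((d & (~b & a)) | (~c & (~b | a))) = 1100000011011100
  (~d & ((d & (~b & a)) | (~c & (~b | a)))) = 1000000010001000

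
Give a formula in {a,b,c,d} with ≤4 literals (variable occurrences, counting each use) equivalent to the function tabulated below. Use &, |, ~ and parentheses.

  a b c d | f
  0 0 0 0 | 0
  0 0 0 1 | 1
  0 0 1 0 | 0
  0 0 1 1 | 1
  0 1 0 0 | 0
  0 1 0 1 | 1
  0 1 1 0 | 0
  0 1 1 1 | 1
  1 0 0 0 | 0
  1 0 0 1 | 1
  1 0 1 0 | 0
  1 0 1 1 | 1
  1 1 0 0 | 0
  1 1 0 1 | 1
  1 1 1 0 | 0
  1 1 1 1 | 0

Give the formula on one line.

  ~b = 1111000011110000
  ~c = 1100110011001100
  ~a = 1111111100000000
  (~c | ~a) = 1111111111001100
  (~b | (~c | ~a)) = 1111111111111100
  (d & (~b | (~c | ~a))) = 0101010101010100

(d & (~b | (~c | ~a)))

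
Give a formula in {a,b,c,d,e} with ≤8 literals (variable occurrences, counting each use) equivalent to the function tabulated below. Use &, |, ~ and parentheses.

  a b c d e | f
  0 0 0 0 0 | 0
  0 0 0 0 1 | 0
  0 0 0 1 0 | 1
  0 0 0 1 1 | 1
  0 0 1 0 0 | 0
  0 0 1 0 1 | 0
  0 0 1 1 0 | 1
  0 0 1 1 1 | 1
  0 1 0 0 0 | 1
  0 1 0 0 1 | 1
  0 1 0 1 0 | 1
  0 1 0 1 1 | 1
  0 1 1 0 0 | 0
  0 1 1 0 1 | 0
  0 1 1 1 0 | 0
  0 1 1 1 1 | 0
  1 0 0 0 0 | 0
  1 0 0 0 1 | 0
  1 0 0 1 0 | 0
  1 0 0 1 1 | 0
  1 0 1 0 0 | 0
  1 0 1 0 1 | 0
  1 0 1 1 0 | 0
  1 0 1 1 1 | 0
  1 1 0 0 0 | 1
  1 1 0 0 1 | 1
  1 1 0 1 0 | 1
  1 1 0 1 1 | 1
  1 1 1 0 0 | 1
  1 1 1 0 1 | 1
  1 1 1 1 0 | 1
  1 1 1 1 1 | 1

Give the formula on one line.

  ~b = 11111111000000001111111100000000
  ~a = 11111111111111110000000000000000
  (d & ~a) = 00110011001100110000000000000000
  (~b & (d & ~a)) = 00110011000000000000000000000000
  (a | ~b) = 11111111000000001111111111111111
  ~c = 11110000111100001111000011110000
  (~a & ~c) = 11110000111100000000000000000000
  ((a | ~b) | (~a & ~c)) = 11111111111100001111111111111111
  (((a | ~b) | (~a & ~c)) & b) = 00000000111100000000000011111111
  ((~b & (d & ~a)) | (((a | ~b) | (~a & ~c)) & b)) = 00110011111100000000000011111111

((~b & (d & ~a)) | (((a | ~b) | (~a & ~c)) & b))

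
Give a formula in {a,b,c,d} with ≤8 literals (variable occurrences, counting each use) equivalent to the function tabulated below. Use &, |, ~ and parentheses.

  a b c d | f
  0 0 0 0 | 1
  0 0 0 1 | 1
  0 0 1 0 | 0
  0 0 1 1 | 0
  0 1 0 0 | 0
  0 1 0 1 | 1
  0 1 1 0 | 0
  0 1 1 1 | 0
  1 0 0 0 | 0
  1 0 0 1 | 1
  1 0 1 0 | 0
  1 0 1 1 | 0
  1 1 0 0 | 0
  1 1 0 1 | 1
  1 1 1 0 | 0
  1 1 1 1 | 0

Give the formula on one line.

(((~b & ~c) & ~a) | (d & ~c))

  ~b = 1111000011110000
  ~c = 1100110011001100
  (~b & ~c) = 1100000011000000
  ~a = 1111111100000000
  ((~b & ~c) & ~a) = 1100000000000000
  (d & ~c) = 0100010001000100
  (((~b & ~c) & ~a) | (d & ~c)) = 1100010001000100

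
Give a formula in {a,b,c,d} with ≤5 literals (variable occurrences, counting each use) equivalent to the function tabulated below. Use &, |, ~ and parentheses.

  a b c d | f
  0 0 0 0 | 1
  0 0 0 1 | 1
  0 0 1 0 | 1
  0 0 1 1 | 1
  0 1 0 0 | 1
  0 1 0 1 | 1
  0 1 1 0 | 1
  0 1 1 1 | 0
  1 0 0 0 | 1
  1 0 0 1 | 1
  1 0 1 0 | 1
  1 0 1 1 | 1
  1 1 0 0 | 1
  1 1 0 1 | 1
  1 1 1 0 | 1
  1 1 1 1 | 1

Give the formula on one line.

  ~c = 1100110011001100
  (a | ~c) = 1100110011111111
  ~b = 1111000011110000
  ~d = 1010101010101010
  (~c | ~d) = 1110111011101110
  (~b | (~c | ~d)) = 1111111011111110
  ((a | ~c) | (~b | (~c | ~d))) = 1111111011111111

((a | ~c) | (~b | (~c | ~d)))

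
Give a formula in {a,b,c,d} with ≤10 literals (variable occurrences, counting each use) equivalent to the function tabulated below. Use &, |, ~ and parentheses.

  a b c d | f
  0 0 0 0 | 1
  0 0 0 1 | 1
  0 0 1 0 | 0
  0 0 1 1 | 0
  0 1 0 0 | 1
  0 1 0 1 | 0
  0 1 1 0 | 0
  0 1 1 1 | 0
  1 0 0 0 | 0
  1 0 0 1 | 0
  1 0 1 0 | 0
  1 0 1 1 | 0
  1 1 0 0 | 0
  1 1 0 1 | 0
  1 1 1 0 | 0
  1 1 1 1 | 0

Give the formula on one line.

  ~c = 1100110011001100
  ~a = 1111111100000000
  (~c & ~a) = 1100110000000000
  ~b = 1111000011110000
  (d | b) = 0101111101011111
  ~d = 1010101010101010
  ((d | b) & ~d) = 0000101000001010
  (~b | ((d | b) & ~d)) = 1111101011111010
  (~d | ~a) = 1111111110101010
  (c & (~d | ~a)) = 0011001100100010
  ((~b | ((d | b) & ~d)) | (c & (~d | ~a))) = 1111101111111010
  ((~c & ~a) & ((~b | ((d | b) & ~d)) | (c & (~d | ~a)))) = 1100100000000000

((~c & ~a) & ((~b | ((d | b) & ~d)) | (c & (~d | ~a))))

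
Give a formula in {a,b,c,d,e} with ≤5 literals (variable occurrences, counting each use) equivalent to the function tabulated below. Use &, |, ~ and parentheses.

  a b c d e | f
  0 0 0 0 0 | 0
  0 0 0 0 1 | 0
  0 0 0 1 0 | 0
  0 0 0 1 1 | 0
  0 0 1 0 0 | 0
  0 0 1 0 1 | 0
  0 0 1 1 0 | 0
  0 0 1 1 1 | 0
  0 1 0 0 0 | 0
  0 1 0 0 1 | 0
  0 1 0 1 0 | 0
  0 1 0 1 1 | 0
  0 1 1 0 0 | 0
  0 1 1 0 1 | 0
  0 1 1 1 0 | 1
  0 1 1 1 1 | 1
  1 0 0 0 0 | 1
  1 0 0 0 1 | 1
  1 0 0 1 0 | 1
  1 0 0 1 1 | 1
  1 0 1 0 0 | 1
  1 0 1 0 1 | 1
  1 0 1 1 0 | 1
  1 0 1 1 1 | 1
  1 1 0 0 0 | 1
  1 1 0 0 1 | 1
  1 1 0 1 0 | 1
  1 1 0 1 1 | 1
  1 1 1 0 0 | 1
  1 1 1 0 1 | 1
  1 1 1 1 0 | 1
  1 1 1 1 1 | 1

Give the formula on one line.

(((b & d) & (a | c)) | a)

  (b & d) = 00000000001100110000000000110011
  (a | c) = 00001111000011111111111111111111
  ((b & d) & (a | c)) = 00000000000000110000000000110011
  (((b & d) & (a | c)) | a) = 00000000000000111111111111111111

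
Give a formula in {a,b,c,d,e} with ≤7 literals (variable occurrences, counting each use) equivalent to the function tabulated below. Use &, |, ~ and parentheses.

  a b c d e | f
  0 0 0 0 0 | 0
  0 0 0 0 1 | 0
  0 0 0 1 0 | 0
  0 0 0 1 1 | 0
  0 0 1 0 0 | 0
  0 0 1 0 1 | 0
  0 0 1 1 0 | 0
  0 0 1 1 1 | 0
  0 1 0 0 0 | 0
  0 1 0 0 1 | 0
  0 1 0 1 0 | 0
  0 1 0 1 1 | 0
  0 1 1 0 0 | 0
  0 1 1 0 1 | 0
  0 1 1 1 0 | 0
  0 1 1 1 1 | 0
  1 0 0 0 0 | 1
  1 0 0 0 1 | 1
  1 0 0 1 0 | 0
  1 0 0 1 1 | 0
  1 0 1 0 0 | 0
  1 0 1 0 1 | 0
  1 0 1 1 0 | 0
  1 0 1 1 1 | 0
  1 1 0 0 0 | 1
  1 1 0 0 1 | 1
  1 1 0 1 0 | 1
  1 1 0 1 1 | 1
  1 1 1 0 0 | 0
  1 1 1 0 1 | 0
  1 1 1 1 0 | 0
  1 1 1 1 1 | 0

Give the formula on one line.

  ~c = 11110000111100001111000011110000
  ~d = 11001100110011001100110011001100
  (b | ~d) = 11001100111111111100110011111111
  (a & (b | ~d)) = 00000000000000001100110011111111
  (~c & (a & (b | ~d))) = 00000000000000001100000011110000

(~c & (a & (b | ~d)))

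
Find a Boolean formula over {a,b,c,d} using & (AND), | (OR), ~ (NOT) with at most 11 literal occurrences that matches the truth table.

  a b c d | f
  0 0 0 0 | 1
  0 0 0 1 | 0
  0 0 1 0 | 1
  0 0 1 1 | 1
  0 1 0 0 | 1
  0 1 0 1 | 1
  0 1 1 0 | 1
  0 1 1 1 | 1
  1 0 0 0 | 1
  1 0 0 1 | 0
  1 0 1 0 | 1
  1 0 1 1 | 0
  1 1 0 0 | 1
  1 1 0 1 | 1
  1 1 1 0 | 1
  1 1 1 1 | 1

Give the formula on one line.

((b | ~d) | (~a & ((((~a | ~c) | ~b) & c) | ~d)))

  ~d = 1010101010101010
  (b | ~d) = 1010111110101111
  ~a = 1111111100000000
  ~c = 1100110011001100
  (~a | ~c) = 1111111111001100
  ~b = 1111000011110000
  ((~a | ~c) | ~b) = 1111111111111100
  (((~a | ~c) | ~b) & c) = 0011001100110000
  ((((~a | ~c) | ~b) & c) | ~d) = 1011101110111010
  (~a & ((((~a | ~c) | ~b) & c) | ~d)) = 1011101100000000
  ((b | ~d) | (~a & ((((~a | ~c) | ~b) & c) | ~d))) = 1011111110101111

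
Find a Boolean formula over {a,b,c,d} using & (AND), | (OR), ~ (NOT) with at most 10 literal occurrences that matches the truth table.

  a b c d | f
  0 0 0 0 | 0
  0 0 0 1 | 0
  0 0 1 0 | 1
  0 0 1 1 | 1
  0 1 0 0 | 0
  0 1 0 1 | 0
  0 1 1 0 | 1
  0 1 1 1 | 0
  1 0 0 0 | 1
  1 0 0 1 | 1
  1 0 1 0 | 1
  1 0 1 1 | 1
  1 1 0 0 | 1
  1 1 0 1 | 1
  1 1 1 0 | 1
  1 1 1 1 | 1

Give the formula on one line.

  ~d = 1010101010101010
  (c & ~d) = 0010001000100010
  (a & b) = 0000000000001111
  ((c & ~d) | (a & b)) = 0010001000101111
  ~b = 1111000011110000
  (~b & c) = 0011000000110000
  (((c & ~d) | (a & b)) | (~b & c)) = 0011001000111111
  (a | (((c & ~d) | (a & b)) | (~b & c))) = 0011001011111111

(a | (((c & ~d) | (a & b)) | (~b & c)))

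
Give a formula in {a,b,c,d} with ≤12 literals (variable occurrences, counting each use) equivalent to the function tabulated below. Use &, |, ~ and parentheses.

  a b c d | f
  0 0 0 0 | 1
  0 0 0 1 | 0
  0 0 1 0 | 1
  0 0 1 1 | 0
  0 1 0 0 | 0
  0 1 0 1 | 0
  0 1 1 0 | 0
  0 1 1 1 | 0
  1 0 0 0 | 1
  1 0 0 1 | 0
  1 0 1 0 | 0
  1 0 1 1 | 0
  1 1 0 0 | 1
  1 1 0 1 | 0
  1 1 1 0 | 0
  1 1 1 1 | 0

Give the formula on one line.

((~d & (~a | ~c)) & ((~c & d) | ((a & (b | ~a)) | ~b)))

  ~d = 1010101010101010
  ~a = 1111111100000000
  ~c = 1100110011001100
  (~a | ~c) = 1111111111001100
  (~d & (~a | ~c)) = 1010101010001000
  (~c & d) = 0100010001000100
  (b | ~a) = 1111111100001111
  (a & (b | ~a)) = 0000000000001111
  ~b = 1111000011110000
  ((a & (b | ~a)) | ~b) = 1111000011111111
  ((~c & d) | ((a & (b | ~a)) | ~b)) = 1111010011111111
  ((~d & (~a | ~c)) & ((~c & d) | ((a & (b | ~a)) | ~b))) = 1010000010001000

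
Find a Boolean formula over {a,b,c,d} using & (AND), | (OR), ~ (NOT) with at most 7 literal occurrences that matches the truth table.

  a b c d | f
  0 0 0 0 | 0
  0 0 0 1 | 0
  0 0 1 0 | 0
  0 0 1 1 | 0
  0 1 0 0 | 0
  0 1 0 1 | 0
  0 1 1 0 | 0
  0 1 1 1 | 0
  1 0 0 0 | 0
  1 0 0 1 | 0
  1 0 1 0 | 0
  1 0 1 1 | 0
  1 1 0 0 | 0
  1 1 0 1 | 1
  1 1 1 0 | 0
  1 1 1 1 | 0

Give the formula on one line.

(((b | ~d) & (b | ~a)) & (~c & (d & a)))

  ~d = 1010101010101010
  (b | ~d) = 1010111110101111
  ~a = 1111111100000000
  (b | ~a) = 1111111100001111
  ((b | ~d) & (b | ~a)) = 1010111100001111
  ~c = 1100110011001100
  (d & a) = 0000000001010101
  (~c & (d & a)) = 0000000001000100
  (((b | ~d) & (b | ~a)) & (~c & (d & a))) = 0000000000000100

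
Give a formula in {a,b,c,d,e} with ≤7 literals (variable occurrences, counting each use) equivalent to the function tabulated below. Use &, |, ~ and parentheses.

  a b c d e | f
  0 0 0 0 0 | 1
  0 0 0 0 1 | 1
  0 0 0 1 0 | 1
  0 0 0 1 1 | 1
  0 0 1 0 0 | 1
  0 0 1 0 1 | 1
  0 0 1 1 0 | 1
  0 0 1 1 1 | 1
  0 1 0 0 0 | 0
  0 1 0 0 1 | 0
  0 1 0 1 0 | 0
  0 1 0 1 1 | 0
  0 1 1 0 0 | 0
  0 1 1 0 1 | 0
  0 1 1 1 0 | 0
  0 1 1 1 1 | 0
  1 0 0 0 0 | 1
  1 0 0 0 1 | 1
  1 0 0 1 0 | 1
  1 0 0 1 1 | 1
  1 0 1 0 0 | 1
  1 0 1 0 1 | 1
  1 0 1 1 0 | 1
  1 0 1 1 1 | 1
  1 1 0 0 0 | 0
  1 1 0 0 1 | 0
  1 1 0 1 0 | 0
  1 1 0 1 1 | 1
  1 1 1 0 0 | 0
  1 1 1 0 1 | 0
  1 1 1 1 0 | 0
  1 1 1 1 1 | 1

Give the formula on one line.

(((d & a) | ~b) & (~b | (e | ~a)))

  (d & a) = 00000000000000000011001100110011
  ~b = 11111111000000001111111100000000
  ((d & a) | ~b) = 11111111000000001111111100110011
  ~a = 11111111111111110000000000000000
  (e | ~a) = 11111111111111110101010101010101
  (~b | (e | ~a)) = 11111111111111111111111101010101
  (((d & a) | ~b) & (~b | (e | ~a))) = 11111111000000001111111100010001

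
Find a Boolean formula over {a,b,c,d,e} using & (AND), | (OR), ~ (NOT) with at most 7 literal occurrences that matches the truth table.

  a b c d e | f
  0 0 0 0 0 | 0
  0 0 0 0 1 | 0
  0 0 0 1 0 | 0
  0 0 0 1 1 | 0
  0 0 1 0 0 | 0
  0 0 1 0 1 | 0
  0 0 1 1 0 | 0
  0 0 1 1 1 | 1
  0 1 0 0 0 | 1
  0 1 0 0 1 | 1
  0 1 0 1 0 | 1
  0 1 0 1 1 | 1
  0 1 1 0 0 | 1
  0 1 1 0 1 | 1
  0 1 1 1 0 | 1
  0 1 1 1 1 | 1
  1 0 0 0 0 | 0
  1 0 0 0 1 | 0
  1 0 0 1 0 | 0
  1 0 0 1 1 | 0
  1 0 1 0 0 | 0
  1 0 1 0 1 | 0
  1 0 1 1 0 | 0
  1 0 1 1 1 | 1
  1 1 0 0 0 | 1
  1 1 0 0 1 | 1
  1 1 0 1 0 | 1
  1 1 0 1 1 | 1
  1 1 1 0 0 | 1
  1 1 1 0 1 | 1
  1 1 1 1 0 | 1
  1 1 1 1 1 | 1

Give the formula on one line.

  (e & d) = 00010001000100010001000100010001
  (c & (e & d)) = 00000001000000010000000100000001
  (b | (c & (e & d))) = 00000001111111110000000111111111

(b | (c & (e & d)))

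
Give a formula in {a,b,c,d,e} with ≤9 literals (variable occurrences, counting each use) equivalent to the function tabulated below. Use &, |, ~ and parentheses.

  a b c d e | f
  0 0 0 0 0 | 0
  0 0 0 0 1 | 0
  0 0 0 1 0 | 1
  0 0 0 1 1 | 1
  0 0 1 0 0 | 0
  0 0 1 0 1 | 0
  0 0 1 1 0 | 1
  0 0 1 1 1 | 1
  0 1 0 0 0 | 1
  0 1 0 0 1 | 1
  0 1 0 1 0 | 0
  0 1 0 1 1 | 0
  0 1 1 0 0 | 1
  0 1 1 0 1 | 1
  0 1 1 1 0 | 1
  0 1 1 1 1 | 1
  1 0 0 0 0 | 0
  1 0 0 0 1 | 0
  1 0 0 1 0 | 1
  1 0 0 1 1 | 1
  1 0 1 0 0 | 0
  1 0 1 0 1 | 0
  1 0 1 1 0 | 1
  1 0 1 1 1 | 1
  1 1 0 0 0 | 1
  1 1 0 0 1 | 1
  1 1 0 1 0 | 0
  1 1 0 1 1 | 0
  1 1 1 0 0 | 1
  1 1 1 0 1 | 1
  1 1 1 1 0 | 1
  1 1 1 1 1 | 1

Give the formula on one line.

  ~b = 11111111000000001111111100000000
  ~e = 10101010101010101010101010101010
  (~e | d) = 10111011101110111011101110111011
  (~b & (~e | d)) = 10111011000000001011101100000000
  (d & (~b & (~e | d))) = 00110011000000000011001100000000
  ~d = 11001100110011001100110011001100
  (c | ~b) = 11111111000011111111111100001111
  (~d | (c | ~b)) = 11111111110011111111111111001111
  (b & (~d | (c | ~b))) = 00000000110011110000000011001111
  ((d & (~b & (~e | d))) | (b & (~d | (c | ~b)))) = 00110011110011110011001111001111

((d & (~b & (~e | d))) | (b & (~d | (c | ~b))))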